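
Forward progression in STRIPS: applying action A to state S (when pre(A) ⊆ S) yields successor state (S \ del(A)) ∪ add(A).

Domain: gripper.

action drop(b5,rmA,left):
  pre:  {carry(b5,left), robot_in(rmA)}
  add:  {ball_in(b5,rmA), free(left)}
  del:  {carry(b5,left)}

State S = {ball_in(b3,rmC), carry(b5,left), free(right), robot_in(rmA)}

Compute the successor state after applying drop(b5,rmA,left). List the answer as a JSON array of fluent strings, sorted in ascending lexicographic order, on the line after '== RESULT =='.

Compute (S \ del) ∪ add:
  pre ⊆ S: {carry(b5,left), robot_in(rmA)} ⊆ S  — applicable
  S \ del = {ball_in(b3,rmC), free(right), robot_in(rmA)}
  ∪ add   = {ball_in(b3,rmC), ball_in(b5,rmA), free(left), free(right), robot_in(rmA)}

== RESULT ==
["ball_in(b3,rmC)", "ball_in(b5,rmA)", "free(left)", "free(right)", "robot_in(rmA)"]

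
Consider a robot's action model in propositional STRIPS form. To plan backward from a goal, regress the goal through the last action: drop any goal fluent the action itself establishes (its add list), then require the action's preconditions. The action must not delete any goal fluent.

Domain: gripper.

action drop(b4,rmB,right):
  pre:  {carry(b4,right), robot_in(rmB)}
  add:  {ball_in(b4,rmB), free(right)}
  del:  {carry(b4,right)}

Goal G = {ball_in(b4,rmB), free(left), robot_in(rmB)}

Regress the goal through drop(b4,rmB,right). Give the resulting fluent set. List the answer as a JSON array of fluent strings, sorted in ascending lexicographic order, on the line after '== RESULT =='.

Compute (G \ add) ∪ pre:
  G ∩ del = {}  (empty — regression defined)
  G \ add = {ball_in(b4,rmB), free(left), robot_in(rmB)} \ {ball_in(b4,rmB), free(right)} = {free(left), robot_in(rmB)}
  ∪ pre   = {free(left), robot_in(rmB)} ∪ {carry(b4,right), robot_in(rmB)}
          = {carry(b4,right), free(left), robot_in(rmB)}

== RESULT ==
["carry(b4,right)", "free(left)", "robot_in(rmB)"]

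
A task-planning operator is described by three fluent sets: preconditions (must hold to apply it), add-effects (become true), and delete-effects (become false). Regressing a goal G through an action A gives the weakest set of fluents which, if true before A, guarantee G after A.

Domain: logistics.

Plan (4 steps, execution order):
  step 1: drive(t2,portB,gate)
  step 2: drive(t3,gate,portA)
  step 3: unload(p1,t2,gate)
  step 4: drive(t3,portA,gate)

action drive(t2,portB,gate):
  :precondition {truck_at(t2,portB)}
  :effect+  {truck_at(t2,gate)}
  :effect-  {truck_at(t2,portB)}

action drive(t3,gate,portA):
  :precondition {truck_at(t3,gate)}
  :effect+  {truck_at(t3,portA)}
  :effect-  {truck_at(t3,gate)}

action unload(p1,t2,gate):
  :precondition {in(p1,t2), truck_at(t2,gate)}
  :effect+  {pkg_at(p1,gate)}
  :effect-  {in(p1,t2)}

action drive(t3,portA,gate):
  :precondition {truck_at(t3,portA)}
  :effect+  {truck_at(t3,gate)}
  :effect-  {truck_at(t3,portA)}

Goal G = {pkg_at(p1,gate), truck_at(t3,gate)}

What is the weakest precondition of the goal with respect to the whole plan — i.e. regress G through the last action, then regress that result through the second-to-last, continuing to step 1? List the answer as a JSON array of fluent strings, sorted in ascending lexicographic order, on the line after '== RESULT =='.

Work backward from the goal:
  through step 4 (drive(t3,portA,gate)): drop {truck_at(t3,gate)}, keep {pkg_at(p1,gate)}, require {truck_at(t3,portA)}
    → {pkg_at(p1,gate), truck_at(t3,portA)}
  through step 3 (unload(p1,t2,gate)): drop {pkg_at(p1,gate)}, keep {truck_at(t3,portA)}, require {in(p1,t2), truck_at(t2,gate)}
    → {in(p1,t2), truck_at(t2,gate), truck_at(t3,portA)}
  through step 2 (drive(t3,gate,portA)): drop {truck_at(t3,portA)}, keep {in(p1,t2), truck_at(t2,gate)}, require {truck_at(t3,gate)}
    → {in(p1,t2), truck_at(t2,gate), truck_at(t3,gate)}
  through step 1 (drive(t2,portB,gate)): drop {truck_at(t2,gate)}, keep {in(p1,t2), truck_at(t3,gate)}, require {truck_at(t2,portB)}
    → {in(p1,t2), truck_at(t2,portB), truck_at(t3,gate)}

== RESULT ==
["in(p1,t2)", "truck_at(t2,portB)", "truck_at(t3,gate)"]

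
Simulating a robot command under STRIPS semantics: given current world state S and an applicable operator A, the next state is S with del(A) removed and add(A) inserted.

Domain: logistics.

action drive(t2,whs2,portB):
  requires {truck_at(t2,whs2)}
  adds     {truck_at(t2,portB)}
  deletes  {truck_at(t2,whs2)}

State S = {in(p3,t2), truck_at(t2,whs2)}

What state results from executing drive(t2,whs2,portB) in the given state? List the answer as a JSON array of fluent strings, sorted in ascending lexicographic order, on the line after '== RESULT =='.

Compute (S \ del) ∪ add:
  pre ⊆ S: {truck_at(t2,whs2)} ⊆ S  — applicable
  S \ del = {in(p3,t2)}
  ∪ add   = {in(p3,t2), truck_at(t2,portB)}

== RESULT ==
["in(p3,t2)", "truck_at(t2,portB)"]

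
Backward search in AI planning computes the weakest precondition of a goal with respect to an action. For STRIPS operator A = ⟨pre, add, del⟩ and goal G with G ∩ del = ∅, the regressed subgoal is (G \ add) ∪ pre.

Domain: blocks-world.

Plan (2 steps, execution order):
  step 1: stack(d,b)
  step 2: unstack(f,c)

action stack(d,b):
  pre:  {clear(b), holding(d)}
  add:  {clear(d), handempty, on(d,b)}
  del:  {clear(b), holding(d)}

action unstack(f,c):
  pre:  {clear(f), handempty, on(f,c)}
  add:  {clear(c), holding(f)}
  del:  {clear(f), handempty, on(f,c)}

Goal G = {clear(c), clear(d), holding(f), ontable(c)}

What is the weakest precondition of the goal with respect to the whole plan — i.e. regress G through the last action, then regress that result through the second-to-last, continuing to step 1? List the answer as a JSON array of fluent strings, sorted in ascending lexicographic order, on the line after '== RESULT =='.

Regress step by step:
  through step 2 (unstack(f,c)): drop {clear(c), holding(f)}, keep {clear(d), ontable(c)}, require {clear(f), handempty, on(f,c)}
    → {clear(d), clear(f), handempty, on(f,c), ontable(c)}
  through step 1 (stack(d,b)): drop {clear(d), handempty}, keep {clear(f), on(f,c), ontable(c)}, require {clear(b), holding(d)}
    → {clear(b), clear(f), holding(d), on(f,c), ontable(c)}

== RESULT ==
["clear(b)", "clear(f)", "holding(d)", "on(f,c)", "ontable(c)"]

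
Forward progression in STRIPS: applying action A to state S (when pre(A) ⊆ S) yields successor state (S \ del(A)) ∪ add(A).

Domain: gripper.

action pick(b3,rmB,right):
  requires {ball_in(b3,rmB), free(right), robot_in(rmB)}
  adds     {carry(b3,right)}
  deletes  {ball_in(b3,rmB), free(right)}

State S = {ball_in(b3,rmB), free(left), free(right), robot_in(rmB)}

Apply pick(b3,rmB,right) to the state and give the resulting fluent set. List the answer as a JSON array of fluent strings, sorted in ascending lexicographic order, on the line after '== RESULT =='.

Progress:
  pre ⊆ S: {ball_in(b3,rmB), free(right), robot_in(rmB)} ⊆ S  — applicable
  S \ del = {free(left), robot_in(rmB)}
  ∪ add   = {carry(b3,right), free(left), robot_in(rmB)}

== RESULT ==
["carry(b3,right)", "free(left)", "robot_in(rmB)"]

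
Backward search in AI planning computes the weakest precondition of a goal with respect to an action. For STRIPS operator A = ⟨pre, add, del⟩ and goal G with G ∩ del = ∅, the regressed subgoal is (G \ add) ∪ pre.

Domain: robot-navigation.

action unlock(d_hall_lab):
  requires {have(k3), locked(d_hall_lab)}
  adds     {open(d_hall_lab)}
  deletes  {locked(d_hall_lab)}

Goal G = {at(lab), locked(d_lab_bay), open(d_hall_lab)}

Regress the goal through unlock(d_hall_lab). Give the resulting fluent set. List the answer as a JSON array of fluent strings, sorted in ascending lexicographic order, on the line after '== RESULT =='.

Regress:
  G ∩ del = {}  (empty — regression defined)
  G \ add = {at(lab), locked(d_lab_bay), open(d_hall_lab)} \ {open(d_hall_lab)} = {at(lab), locked(d_lab_bay)}
  ∪ pre   = {at(lab), locked(d_lab_bay)} ∪ {have(k3), locked(d_hall_lab)}
          = {at(lab), have(k3), locked(d_hall_lab), locked(d_lab_bay)}

== RESULT ==
["at(lab)", "have(k3)", "locked(d_hall_lab)", "locked(d_lab_bay)"]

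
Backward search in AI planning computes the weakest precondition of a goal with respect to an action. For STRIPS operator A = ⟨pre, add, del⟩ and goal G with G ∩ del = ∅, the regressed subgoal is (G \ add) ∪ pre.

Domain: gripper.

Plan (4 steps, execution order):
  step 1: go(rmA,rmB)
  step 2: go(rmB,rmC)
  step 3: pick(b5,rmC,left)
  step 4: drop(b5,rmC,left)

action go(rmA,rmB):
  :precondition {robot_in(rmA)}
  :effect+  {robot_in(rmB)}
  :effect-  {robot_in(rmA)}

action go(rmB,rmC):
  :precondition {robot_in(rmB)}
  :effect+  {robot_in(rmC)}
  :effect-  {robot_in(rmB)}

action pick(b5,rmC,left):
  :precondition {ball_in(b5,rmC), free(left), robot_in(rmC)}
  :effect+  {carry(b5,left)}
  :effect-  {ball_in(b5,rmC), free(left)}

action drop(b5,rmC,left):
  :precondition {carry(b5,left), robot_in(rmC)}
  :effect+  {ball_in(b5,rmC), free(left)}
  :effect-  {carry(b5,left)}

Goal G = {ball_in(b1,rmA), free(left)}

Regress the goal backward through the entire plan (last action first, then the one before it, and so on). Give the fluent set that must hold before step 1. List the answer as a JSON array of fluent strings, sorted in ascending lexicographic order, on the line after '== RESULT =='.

Regress step by step:
  through step 4 (drop(b5,rmC,left)): drop {free(left)}, keep {ball_in(b1,rmA)}, require {carry(b5,left), robot_in(rmC)}
    → {ball_in(b1,rmA), carry(b5,left), robot_in(rmC)}
  through step 3 (pick(b5,rmC,left)): drop {carry(b5,left)}, keep {ball_in(b1,rmA), robot_in(rmC)}, require {ball_in(b5,rmC), free(left), robot_in(rmC)}
    → {ball_in(b1,rmA), ball_in(b5,rmC), free(left), robot_in(rmC)}
  through step 2 (go(rmB,rmC)): drop {robot_in(rmC)}, keep {ball_in(b1,rmA), ball_in(b5,rmC), free(left)}, require {robot_in(rmB)}
    → {ball_in(b1,rmA), ball_in(b5,rmC), free(left), robot_in(rmB)}
  through step 1 (go(rmA,rmB)): drop {robot_in(rmB)}, keep {ball_in(b1,rmA), ball_in(b5,rmC), free(left)}, require {robot_in(rmA)}
    → {ball_in(b1,rmA), ball_in(b5,rmC), free(left), robot_in(rmA)}

== RESULT ==
["ball_in(b1,rmA)", "ball_in(b5,rmC)", "free(left)", "robot_in(rmA)"]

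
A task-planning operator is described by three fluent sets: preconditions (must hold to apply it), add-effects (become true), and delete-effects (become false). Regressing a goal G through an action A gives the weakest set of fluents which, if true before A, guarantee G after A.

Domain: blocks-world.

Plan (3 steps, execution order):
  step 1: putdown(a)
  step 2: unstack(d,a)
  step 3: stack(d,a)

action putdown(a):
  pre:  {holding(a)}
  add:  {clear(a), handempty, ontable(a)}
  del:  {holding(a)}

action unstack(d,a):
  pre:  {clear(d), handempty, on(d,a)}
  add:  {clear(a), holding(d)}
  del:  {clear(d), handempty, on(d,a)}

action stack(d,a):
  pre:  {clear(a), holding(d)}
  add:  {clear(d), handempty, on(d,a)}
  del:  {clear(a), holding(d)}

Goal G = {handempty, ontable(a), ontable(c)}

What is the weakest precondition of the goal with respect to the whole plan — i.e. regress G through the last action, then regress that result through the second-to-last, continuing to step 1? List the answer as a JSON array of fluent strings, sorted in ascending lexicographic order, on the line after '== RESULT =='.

Regress step by step:
  through step 3 (stack(d,a)): drop {handempty}, keep {ontable(a), ontable(c)}, require {clear(a), holding(d)}
    → {clear(a), holding(d), ontable(a), ontable(c)}
  through step 2 (unstack(d,a)): drop {clear(a), holding(d)}, keep {ontable(a), ontable(c)}, require {clear(d), handempty, on(d,a)}
    → {clear(d), handempty, on(d,a), ontable(a), ontable(c)}
  through step 1 (putdown(a)): drop {handempty, ontable(a)}, keep {clear(d), on(d,a), ontable(c)}, require {holding(a)}
    → {clear(d), holding(a), on(d,a), ontable(c)}

== RESULT ==
["clear(d)", "holding(a)", "on(d,a)", "ontable(c)"]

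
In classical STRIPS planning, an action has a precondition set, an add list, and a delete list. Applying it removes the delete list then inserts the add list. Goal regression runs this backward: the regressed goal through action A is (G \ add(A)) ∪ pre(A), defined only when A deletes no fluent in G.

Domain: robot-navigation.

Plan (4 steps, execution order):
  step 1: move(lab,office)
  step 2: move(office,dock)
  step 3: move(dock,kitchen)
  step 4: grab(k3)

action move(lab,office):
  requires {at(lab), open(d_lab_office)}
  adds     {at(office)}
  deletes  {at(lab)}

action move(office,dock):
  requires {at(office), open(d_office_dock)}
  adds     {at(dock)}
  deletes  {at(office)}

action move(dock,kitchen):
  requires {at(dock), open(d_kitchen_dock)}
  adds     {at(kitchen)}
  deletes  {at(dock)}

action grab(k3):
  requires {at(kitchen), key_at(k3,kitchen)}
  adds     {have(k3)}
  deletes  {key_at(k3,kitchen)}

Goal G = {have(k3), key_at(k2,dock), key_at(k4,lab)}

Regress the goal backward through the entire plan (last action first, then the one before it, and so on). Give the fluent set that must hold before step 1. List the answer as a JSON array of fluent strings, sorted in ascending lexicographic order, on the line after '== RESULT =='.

Regress step by step:
  through step 4 (grab(k3)): drop {have(k3)}, keep {key_at(k2,dock), key_at(k4,lab)}, require {at(kitchen), key_at(k3,kitchen)}
    → {at(kitchen), key_at(k2,dock), key_at(k3,kitchen), key_at(k4,lab)}
  through step 3 (move(dock,kitchen)): drop {at(kitchen)}, keep {key_at(k2,dock), key_at(k3,kitchen), key_at(k4,lab)}, require {at(dock), open(d_kitchen_dock)}
    → {at(dock), key_at(k2,dock), key_at(k3,kitchen), key_at(k4,lab), open(d_kitchen_dock)}
  through step 2 (move(office,dock)): drop {at(dock)}, keep {key_at(k2,dock), key_at(k3,kitchen), key_at(k4,lab), open(d_kitchen_dock)}, require {at(office), open(d_office_dock)}
    → {at(office), key_at(k2,dock), key_at(k3,kitchen), key_at(k4,lab), open(d_kitchen_dock), open(d_office_dock)}
  through step 1 (move(lab,office)): drop {at(office)}, keep {key_at(k2,dock), key_at(k3,kitchen), key_at(k4,lab), open(d_kitchen_dock), open(d_office_dock)}, require {at(lab), open(d_lab_office)}
    → {at(lab), key_at(k2,dock), key_at(k3,kitchen), key_at(k4,lab), open(d_kitchen_dock), open(d_lab_office), open(d_office_dock)}

== RESULT ==
["at(lab)", "key_at(k2,dock)", "key_at(k3,kitchen)", "key_at(k4,lab)", "open(d_kitchen_dock)", "open(d_lab_office)", "open(d_office_dock)"]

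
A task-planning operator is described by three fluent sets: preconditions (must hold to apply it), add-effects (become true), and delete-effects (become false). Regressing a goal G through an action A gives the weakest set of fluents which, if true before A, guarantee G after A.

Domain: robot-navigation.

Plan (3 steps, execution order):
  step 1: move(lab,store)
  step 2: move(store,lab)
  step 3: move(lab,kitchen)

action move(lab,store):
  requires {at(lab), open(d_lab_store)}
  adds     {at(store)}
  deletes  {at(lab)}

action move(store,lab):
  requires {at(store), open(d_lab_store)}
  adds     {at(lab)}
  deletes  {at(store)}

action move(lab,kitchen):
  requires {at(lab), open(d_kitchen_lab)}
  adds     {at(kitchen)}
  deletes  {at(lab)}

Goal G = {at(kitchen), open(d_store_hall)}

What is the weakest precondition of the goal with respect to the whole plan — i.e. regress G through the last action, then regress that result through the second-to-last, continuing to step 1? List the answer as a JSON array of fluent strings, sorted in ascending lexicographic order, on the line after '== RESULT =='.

Regress step by step:
  through step 3 (move(lab,kitchen)): drop {at(kitchen)}, keep {open(d_store_hall)}, require {at(lab), open(d_kitchen_lab)}
    → {at(lab), open(d_kitchen_lab), open(d_store_hall)}
  through step 2 (move(store,lab)): drop {at(lab)}, keep {open(d_kitchen_lab), open(d_store_hall)}, require {at(store), open(d_lab_store)}
    → {at(store), open(d_kitchen_lab), open(d_lab_store), open(d_store_hall)}
  through step 1 (move(lab,store)): drop {at(store)}, keep {open(d_kitchen_lab), open(d_lab_store), open(d_store_hall)}, require {at(lab), open(d_lab_store)}
    → {at(lab), open(d_kitchen_lab), open(d_lab_store), open(d_store_hall)}

== RESULT ==
["at(lab)", "open(d_kitchen_lab)", "open(d_lab_store)", "open(d_store_hall)"]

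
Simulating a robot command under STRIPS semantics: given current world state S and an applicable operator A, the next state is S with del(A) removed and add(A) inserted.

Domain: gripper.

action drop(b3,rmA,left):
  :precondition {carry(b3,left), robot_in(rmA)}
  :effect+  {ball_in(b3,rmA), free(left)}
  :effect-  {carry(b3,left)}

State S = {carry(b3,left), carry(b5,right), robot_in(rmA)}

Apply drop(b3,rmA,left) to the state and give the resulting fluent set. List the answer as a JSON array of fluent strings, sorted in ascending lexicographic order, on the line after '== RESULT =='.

Progress:
  pre ⊆ S: {carry(b3,left), robot_in(rmA)} ⊆ S  — applicable
  S \ del = {carry(b5,right), robot_in(rmA)}
  ∪ add   = {ball_in(b3,rmA), carry(b5,right), free(left), robot_in(rmA)}

== RESULT ==
["ball_in(b3,rmA)", "carry(b5,right)", "free(left)", "robot_in(rmA)"]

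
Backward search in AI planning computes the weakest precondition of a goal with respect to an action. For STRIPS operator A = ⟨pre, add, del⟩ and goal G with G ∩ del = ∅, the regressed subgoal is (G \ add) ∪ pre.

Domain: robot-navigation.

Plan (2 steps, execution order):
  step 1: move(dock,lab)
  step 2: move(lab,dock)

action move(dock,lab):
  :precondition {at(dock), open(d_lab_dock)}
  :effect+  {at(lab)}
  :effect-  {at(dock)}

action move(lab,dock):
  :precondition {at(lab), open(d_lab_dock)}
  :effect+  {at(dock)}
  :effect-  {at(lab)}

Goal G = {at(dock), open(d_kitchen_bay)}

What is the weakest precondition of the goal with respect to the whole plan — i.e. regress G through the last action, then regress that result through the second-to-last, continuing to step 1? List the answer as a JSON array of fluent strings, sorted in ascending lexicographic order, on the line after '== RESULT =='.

Regress step by step:
  through step 2 (move(lab,dock)): drop {at(dock)}, keep {open(d_kitchen_bay)}, require {at(lab), open(d_lab_dock)}
    → {at(lab), open(d_kitchen_bay), open(d_lab_dock)}
  through step 1 (move(dock,lab)): drop {at(lab)}, keep {open(d_kitchen_bay), open(d_lab_dock)}, require {at(dock), open(d_lab_dock)}
    → {at(dock), open(d_kitchen_bay), open(d_lab_dock)}

== RESULT ==
["at(dock)", "open(d_kitchen_bay)", "open(d_lab_dock)"]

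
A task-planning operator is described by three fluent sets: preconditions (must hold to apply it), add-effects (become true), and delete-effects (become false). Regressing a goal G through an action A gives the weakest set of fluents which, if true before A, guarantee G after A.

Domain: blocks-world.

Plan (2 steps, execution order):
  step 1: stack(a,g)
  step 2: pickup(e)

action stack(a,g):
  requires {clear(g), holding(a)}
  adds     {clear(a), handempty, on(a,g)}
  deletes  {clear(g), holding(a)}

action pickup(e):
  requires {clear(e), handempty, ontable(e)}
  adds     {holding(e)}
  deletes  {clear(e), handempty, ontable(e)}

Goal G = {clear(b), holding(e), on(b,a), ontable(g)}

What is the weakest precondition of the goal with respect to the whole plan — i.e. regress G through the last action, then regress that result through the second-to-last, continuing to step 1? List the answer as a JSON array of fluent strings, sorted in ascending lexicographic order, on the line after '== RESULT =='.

Regress step by step:
  through step 2 (pickup(e)): drop {holding(e)}, keep {clear(b), on(b,a), ontable(g)}, require {clear(e), handempty, ontable(e)}
    → {clear(b), clear(e), handempty, on(b,a), ontable(e), ontable(g)}
  through step 1 (stack(a,g)): drop {handempty}, keep {clear(b), clear(e), on(b,a), ontable(e), ontable(g)}, require {clear(g), holding(a)}
    → {clear(b), clear(e), clear(g), holding(a), on(b,a), ontable(e), ontable(g)}

== RESULT ==
["clear(b)", "clear(e)", "clear(g)", "holding(a)", "on(b,a)", "ontable(e)", "ontable(g)"]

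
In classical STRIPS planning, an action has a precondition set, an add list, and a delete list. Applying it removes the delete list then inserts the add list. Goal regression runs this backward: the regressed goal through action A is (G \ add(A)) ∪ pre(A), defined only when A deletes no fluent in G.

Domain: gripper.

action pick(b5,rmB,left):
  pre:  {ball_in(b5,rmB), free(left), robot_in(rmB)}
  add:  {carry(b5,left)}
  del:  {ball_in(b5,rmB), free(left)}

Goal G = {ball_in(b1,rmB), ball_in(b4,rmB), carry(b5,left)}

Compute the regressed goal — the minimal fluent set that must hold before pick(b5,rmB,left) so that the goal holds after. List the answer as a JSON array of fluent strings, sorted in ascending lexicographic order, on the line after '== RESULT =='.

Regress:
  G ∩ del = {}  (empty — regression defined)
  G \ add = {ball_in(b1,rmB), ball_in(b4,rmB), carry(b5,left)} \ {carry(b5,left)} = {ball_in(b1,rmB), ball_in(b4,rmB)}
  ∪ pre   = {ball_in(b1,rmB), ball_in(b4,rmB)} ∪ {ball_in(b5,rmB), free(left), robot_in(rmB)}
          = {ball_in(b1,rmB), ball_in(b4,rmB), ball_in(b5,rmB), free(left), robot_in(rmB)}

== RESULT ==
["ball_in(b1,rmB)", "ball_in(b4,rmB)", "ball_in(b5,rmB)", "free(left)", "robot_in(rmB)"]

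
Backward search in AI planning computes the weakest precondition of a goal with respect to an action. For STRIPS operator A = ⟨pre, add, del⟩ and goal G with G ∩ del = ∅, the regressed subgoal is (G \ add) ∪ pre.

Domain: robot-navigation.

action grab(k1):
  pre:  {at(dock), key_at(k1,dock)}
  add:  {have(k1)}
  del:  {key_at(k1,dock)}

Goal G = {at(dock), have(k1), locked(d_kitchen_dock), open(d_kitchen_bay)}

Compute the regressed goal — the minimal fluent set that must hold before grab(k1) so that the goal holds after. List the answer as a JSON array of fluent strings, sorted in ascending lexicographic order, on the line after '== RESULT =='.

Regress:
  G ∩ del = {}  (empty — regression defined)
  G \ add = {at(dock), have(k1), locked(d_kitchen_dock), open(d_kitchen_bay)} \ {have(k1)} = {at(dock), locked(d_kitchen_dock), open(d_kitchen_bay)}
  ∪ pre   = {at(dock), locked(d_kitchen_dock), open(d_kitchen_bay)} ∪ {at(dock), key_at(k1,dock)}
          = {at(dock), key_at(k1,dock), locked(d_kitchen_dock), open(d_kitchen_bay)}

== RESULT ==
["at(dock)", "key_at(k1,dock)", "locked(d_kitchen_dock)", "open(d_kitchen_bay)"]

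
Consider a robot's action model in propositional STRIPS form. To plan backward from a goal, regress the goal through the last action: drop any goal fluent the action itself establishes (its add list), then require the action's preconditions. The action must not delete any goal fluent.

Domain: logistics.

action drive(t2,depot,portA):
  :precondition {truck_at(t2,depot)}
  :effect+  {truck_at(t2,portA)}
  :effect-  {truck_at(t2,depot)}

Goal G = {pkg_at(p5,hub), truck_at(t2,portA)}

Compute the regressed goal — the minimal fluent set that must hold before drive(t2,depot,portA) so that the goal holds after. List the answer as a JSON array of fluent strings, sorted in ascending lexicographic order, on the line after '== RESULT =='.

Regress:
  G ∩ del = {}  (empty — regression defined)
  G \ add = {pkg_at(p5,hub), truck_at(t2,portA)} \ {truck_at(t2,portA)} = {pkg_at(p5,hub)}
  ∪ pre   = {pkg_at(p5,hub)} ∪ {truck_at(t2,depot)}
          = {pkg_at(p5,hub), truck_at(t2,depot)}

== RESULT ==
["pkg_at(p5,hub)", "truck_at(t2,depot)"]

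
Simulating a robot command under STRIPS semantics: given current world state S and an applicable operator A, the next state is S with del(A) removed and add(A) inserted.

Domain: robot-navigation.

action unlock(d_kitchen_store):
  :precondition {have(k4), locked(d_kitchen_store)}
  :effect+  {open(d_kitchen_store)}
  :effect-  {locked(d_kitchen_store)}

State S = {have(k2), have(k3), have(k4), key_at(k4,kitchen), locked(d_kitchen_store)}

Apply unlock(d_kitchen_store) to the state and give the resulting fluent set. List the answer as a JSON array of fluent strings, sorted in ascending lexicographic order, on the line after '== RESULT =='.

Progress:
  pre ⊆ S: {have(k4), locked(d_kitchen_store)} ⊆ S  — applicable
  S \ del = {have(k2), have(k3), have(k4), key_at(k4,kitchen)}
  ∪ add   = {have(k2), have(k3), have(k4), key_at(k4,kitchen), open(d_kitchen_store)}

== RESULT ==
["have(k2)", "have(k3)", "have(k4)", "key_at(k4,kitchen)", "open(d_kitchen_store)"]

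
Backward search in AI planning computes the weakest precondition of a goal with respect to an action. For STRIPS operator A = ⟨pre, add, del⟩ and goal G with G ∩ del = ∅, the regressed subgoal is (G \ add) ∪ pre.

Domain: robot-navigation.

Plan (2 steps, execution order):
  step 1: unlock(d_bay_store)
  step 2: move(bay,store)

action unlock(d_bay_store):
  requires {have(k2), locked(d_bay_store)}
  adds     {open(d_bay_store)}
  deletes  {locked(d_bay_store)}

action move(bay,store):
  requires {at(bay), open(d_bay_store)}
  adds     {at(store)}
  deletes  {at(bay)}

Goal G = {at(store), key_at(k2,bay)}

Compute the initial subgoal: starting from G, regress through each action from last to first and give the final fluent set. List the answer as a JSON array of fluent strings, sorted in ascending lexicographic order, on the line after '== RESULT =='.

Work backward from the goal:
  through step 2 (move(bay,store)): drop {at(store)}, keep {key_at(k2,bay)}, require {at(bay), open(d_bay_store)}
    → {at(bay), key_at(k2,bay), open(d_bay_store)}
  through step 1 (unlock(d_bay_store)): drop {open(d_bay_store)}, keep {at(bay), key_at(k2,bay)}, require {have(k2), locked(d_bay_store)}
    → {at(bay), have(k2), key_at(k2,bay), locked(d_bay_store)}

== RESULT ==
["at(bay)", "have(k2)", "key_at(k2,bay)", "locked(d_bay_store)"]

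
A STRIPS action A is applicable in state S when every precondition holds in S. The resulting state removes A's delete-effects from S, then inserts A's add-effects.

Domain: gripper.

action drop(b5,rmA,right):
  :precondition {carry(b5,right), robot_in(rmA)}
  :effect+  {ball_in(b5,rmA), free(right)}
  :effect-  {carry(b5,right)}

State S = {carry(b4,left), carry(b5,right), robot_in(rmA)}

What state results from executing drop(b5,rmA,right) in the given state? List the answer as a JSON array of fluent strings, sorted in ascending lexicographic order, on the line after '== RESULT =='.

Compute (S \ del) ∪ add:
  pre ⊆ S: {carry(b5,right), robot_in(rmA)} ⊆ S  — applicable
  S \ del = {carry(b4,left), robot_in(rmA)}
  ∪ add   = {ball_in(b5,rmA), carry(b4,left), free(right), robot_in(rmA)}

== RESULT ==
["ball_in(b5,rmA)", "carry(b4,left)", "free(right)", "robot_in(rmA)"]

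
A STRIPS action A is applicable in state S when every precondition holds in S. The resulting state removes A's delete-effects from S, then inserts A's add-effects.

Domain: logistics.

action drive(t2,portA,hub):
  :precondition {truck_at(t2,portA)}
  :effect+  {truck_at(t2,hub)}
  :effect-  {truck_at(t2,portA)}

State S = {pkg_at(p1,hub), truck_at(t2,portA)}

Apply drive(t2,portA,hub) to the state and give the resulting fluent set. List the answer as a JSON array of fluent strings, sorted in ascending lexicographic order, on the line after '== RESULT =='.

Progress:
  pre ⊆ S: {truck_at(t2,portA)} ⊆ S  — applicable
  S \ del = {pkg_at(p1,hub)}
  ∪ add   = {pkg_at(p1,hub), truck_at(t2,hub)}

== RESULT ==
["pkg_at(p1,hub)", "truck_at(t2,hub)"]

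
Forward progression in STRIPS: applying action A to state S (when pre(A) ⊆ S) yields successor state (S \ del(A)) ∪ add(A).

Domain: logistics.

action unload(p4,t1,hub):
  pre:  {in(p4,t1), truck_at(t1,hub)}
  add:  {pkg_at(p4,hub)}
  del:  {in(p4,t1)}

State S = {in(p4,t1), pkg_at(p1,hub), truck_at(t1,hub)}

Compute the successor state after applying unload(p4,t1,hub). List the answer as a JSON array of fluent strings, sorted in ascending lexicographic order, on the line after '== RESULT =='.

Compute (S \ del) ∪ add:
  pre ⊆ S: {in(p4,t1), truck_at(t1,hub)} ⊆ S  — applicable
  S \ del = {pkg_at(p1,hub), truck_at(t1,hub)}
  ∪ add   = {pkg_at(p1,hub), pkg_at(p4,hub), truck_at(t1,hub)}

== RESULT ==
["pkg_at(p1,hub)", "pkg_at(p4,hub)", "truck_at(t1,hub)"]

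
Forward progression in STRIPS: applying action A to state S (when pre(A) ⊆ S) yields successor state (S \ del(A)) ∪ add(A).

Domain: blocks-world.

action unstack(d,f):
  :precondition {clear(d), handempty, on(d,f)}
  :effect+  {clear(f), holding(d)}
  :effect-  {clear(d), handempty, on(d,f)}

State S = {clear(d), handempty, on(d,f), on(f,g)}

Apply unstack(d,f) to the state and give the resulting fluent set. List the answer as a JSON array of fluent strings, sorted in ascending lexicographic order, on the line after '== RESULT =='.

Progress:
  pre ⊆ S: {clear(d), handempty, on(d,f)} ⊆ S  — applicable
  S \ del = {on(f,g)}
  ∪ add   = {clear(f), holding(d), on(f,g)}

== RESULT ==
["clear(f)", "holding(d)", "on(f,g)"]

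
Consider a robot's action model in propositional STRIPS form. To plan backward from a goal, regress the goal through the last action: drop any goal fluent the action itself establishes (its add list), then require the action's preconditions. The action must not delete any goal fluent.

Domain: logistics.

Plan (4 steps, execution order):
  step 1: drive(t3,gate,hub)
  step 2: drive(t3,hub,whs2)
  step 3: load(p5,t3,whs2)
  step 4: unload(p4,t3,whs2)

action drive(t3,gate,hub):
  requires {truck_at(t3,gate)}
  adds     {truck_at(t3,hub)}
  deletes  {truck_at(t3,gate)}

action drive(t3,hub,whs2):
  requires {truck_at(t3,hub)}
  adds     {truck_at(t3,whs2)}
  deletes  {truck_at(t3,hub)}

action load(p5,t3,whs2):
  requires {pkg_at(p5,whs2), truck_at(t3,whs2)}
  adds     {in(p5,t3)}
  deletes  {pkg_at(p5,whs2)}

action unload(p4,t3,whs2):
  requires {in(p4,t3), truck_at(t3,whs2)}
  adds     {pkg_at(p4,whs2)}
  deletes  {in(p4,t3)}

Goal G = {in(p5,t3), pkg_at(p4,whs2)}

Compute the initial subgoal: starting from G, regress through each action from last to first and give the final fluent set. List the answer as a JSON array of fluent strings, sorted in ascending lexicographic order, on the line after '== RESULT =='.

Regress step by step:
  through step 4 (unload(p4,t3,whs2)): drop {pkg_at(p4,whs2)}, keep {in(p5,t3)}, require {in(p4,t3), truck_at(t3,whs2)}
    → {in(p4,t3), in(p5,t3), truck_at(t3,whs2)}
  through step 3 (load(p5,t3,whs2)): drop {in(p5,t3)}, keep {in(p4,t3), truck_at(t3,whs2)}, require {pkg_at(p5,whs2), truck_at(t3,whs2)}
    → {in(p4,t3), pkg_at(p5,whs2), truck_at(t3,whs2)}
  through step 2 (drive(t3,hub,whs2)): drop {truck_at(t3,whs2)}, keep {in(p4,t3), pkg_at(p5,whs2)}, require {truck_at(t3,hub)}
    → {in(p4,t3), pkg_at(p5,whs2), truck_at(t3,hub)}
  through step 1 (drive(t3,gate,hub)): drop {truck_at(t3,hub)}, keep {in(p4,t3), pkg_at(p5,whs2)}, require {truck_at(t3,gate)}
    → {in(p4,t3), pkg_at(p5,whs2), truck_at(t3,gate)}

== RESULT ==
["in(p4,t3)", "pkg_at(p5,whs2)", "truck_at(t3,gate)"]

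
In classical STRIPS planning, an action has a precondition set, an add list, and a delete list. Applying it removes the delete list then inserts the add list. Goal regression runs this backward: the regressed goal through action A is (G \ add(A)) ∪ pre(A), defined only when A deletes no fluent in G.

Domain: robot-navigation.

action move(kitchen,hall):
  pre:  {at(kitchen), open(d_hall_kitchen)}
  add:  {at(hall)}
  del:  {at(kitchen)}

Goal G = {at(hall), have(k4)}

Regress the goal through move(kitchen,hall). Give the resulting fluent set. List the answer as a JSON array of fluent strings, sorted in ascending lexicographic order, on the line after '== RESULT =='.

Compute (G \ add) ∪ pre:
  G ∩ del = {}  (empty — regression defined)
  G \ add = {at(hall), have(k4)} \ {at(hall)} = {have(k4)}
  ∪ pre   = {have(k4)} ∪ {at(kitchen), open(d_hall_kitchen)}
          = {at(kitchen), have(k4), open(d_hall_kitchen)}

== RESULT ==
["at(kitchen)", "have(k4)", "open(d_hall_kitchen)"]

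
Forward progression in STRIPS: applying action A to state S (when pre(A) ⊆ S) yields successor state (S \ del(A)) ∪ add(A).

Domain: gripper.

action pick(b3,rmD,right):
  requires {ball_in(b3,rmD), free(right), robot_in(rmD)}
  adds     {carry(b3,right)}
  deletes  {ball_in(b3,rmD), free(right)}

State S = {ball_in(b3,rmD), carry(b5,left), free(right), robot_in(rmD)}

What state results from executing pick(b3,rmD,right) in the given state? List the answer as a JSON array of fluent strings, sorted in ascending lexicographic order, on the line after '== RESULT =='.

Progress:
  pre ⊆ S: {ball_in(b3,rmD), free(right), robot_in(rmD)} ⊆ S  — applicable
  S \ del = {carry(b5,left), robot_in(rmD)}
  ∪ add   = {carry(b3,right), carry(b5,left), robot_in(rmD)}

== RESULT ==
["carry(b3,right)", "carry(b5,left)", "robot_in(rmD)"]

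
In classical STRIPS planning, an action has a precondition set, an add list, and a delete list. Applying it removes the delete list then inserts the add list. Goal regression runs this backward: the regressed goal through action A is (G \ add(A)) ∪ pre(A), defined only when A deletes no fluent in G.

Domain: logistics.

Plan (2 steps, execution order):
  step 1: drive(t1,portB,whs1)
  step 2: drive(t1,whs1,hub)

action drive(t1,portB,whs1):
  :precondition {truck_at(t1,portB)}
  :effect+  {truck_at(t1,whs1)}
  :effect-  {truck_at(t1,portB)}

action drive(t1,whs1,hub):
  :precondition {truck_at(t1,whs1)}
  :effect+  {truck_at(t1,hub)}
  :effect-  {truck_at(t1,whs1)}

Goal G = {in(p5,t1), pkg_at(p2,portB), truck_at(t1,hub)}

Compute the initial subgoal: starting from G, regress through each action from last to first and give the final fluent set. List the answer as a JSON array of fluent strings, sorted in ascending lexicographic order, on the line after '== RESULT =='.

Regress step by step:
  through step 2 (drive(t1,whs1,hub)): drop {truck_at(t1,hub)}, keep {in(p5,t1), pkg_at(p2,portB)}, require {truck_at(t1,whs1)}
    → {in(p5,t1), pkg_at(p2,portB), truck_at(t1,whs1)}
  through step 1 (drive(t1,portB,whs1)): drop {truck_at(t1,whs1)}, keep {in(p5,t1), pkg_at(p2,portB)}, require {truck_at(t1,portB)}
    → {in(p5,t1), pkg_at(p2,portB), truck_at(t1,portB)}

== RESULT ==
["in(p5,t1)", "pkg_at(p2,portB)", "truck_at(t1,portB)"]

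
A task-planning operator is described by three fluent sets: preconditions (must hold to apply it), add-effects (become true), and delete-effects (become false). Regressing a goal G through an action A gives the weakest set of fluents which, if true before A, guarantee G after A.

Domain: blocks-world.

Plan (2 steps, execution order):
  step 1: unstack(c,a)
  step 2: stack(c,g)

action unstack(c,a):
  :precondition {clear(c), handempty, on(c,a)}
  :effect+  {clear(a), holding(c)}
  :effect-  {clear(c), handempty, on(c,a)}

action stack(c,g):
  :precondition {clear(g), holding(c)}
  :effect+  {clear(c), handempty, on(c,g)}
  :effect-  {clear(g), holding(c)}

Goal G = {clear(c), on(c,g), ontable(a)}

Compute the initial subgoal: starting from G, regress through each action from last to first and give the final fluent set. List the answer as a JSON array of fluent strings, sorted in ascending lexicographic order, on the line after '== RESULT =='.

Regress step by step:
  through step 2 (stack(c,g)): drop {clear(c), on(c,g)}, keep {ontable(a)}, require {clear(g), holding(c)}
    → {clear(g), holding(c), ontable(a)}
  through step 1 (unstack(c,a)): drop {holding(c)}, keep {clear(g), ontable(a)}, require {clear(c), handempty, on(c,a)}
    → {clear(c), clear(g), handempty, on(c,a), ontable(a)}

== RESULT ==
["clear(c)", "clear(g)", "handempty", "on(c,a)", "ontable(a)"]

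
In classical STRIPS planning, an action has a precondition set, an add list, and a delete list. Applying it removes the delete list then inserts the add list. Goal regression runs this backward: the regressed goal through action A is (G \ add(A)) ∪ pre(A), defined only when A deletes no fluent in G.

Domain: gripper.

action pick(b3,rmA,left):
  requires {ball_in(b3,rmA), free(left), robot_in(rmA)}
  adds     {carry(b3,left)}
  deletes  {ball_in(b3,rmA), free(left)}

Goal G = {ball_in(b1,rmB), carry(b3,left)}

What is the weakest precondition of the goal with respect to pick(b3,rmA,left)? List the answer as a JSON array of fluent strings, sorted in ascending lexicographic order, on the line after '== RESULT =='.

Compute (G \ add) ∪ pre:
  G ∩ del = {}  (empty — regression defined)
  G \ add = {ball_in(b1,rmB), carry(b3,left)} \ {carry(b3,left)} = {ball_in(b1,rmB)}
  ∪ pre   = {ball_in(b1,rmB)} ∪ {ball_in(b3,rmA), free(left), robot_in(rmA)}
          = {ball_in(b1,rmB), ball_in(b3,rmA), free(left), robot_in(rmA)}

== RESULT ==
["ball_in(b1,rmB)", "ball_in(b3,rmA)", "free(left)", "robot_in(rmA)"]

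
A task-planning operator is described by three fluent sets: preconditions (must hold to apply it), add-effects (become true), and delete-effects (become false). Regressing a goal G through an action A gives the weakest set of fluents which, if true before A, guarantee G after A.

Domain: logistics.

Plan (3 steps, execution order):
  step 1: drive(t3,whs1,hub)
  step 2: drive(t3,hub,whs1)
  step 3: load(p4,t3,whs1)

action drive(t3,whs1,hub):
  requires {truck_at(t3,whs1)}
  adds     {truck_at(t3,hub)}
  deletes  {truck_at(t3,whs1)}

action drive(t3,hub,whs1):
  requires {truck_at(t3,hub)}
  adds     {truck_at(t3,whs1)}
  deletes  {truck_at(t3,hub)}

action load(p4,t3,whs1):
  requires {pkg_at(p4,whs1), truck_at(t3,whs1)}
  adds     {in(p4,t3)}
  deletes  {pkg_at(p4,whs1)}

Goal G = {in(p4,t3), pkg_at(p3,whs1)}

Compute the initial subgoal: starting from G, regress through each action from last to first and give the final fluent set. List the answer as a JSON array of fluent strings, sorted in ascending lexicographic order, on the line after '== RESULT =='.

Regress step by step:
  through step 3 (load(p4,t3,whs1)): drop {in(p4,t3)}, keep {pkg_at(p3,whs1)}, require {pkg_at(p4,whs1), truck_at(t3,whs1)}
    → {pkg_at(p3,whs1), pkg_at(p4,whs1), truck_at(t3,whs1)}
  through step 2 (drive(t3,hub,whs1)): drop {truck_at(t3,whs1)}, keep {pkg_at(p3,whs1), pkg_at(p4,whs1)}, require {truck_at(t3,hub)}
    → {pkg_at(p3,whs1), pkg_at(p4,whs1), truck_at(t3,hub)}
  through step 1 (drive(t3,whs1,hub)): drop {truck_at(t3,hub)}, keep {pkg_at(p3,whs1), pkg_at(p4,whs1)}, require {truck_at(t3,whs1)}
    → {pkg_at(p3,whs1), pkg_at(p4,whs1), truck_at(t3,whs1)}

== RESULT ==
["pkg_at(p3,whs1)", "pkg_at(p4,whs1)", "truck_at(t3,whs1)"]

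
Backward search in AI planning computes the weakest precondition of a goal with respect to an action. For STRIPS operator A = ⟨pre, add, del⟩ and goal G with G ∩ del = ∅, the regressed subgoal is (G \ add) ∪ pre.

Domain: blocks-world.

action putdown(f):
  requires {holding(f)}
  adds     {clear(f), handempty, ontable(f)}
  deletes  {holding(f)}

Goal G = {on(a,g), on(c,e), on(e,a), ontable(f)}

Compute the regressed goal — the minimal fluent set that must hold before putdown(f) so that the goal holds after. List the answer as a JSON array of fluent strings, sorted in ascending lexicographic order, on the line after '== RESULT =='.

Compute (G \ add) ∪ pre:
  G ∩ del = {}  (empty — regression defined)
  G \ add = {on(a,g), on(c,e), on(e,a), ontable(f)} \ {clear(f), handempty, ontable(f)} = {on(a,g), on(c,e), on(e,a)}
  ∪ pre   = {on(a,g), on(c,e), on(e,a)} ∪ {holding(f)}
          = {holding(f), on(a,g), on(c,e), on(e,a)}

== RESULT ==
["holding(f)", "on(a,g)", "on(c,e)", "on(e,a)"]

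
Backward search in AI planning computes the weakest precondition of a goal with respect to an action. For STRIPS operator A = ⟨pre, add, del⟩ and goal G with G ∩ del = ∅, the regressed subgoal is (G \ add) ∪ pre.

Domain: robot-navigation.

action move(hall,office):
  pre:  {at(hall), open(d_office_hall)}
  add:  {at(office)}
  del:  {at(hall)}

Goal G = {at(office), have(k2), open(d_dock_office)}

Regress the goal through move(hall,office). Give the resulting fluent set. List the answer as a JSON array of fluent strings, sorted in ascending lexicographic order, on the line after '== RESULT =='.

Compute (G \ add) ∪ pre:
  G ∩ del = {}  (empty — regression defined)
  G \ add = {at(office), have(k2), open(d_dock_office)} \ {at(office)} = {have(k2), open(d_dock_office)}
  ∪ pre   = {have(k2), open(d_dock_office)} ∪ {at(hall), open(d_office_hall)}
          = {at(hall), have(k2), open(d_dock_office), open(d_office_hall)}

== RESULT ==
["at(hall)", "have(k2)", "open(d_dock_office)", "open(d_office_hall)"]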